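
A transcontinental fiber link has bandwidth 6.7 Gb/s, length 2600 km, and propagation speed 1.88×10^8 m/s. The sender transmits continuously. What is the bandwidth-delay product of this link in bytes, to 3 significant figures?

Propagation delay = 2600000 / 188000000 = 0.0138298 s.
BDP = R × t_prop = 6700000000 × 0.0138298 = 92659600 bits.
In bytes: 92659600/8 = 11600000 bytes.

11600000 bytes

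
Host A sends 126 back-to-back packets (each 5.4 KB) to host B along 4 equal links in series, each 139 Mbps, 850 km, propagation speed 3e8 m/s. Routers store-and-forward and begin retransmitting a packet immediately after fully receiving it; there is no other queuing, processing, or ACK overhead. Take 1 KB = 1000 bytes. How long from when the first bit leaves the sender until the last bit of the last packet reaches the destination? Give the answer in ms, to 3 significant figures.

Per-hop transmission t_tx = L/R = 43200/139000000 = 0.310791 ms.
Per-hop propagation t_prop = 850000/300000000 = 2.83333 ms.
Pipeline fill: first packet needs 4·t_tx to clear all hops; remaining 125 packets each add one t_tx.
Total = (4+126-1)·t_tx + 4·t_prop = 129·0.310791 + 4·2.83333 = 51.4 ms.

51.4 ms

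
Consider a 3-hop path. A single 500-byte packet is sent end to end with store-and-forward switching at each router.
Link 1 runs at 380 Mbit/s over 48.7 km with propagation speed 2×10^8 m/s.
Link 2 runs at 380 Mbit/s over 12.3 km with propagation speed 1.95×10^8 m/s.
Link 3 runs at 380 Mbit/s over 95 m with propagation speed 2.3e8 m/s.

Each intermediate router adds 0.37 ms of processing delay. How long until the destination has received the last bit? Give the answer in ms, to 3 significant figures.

1.08 ms

L = 500 × 8 = 4000 bits.
Transmission delay per hop = L/R = 4000/380000000 = 0.0105263 ms; 3 hops → 0.0315789 ms.
Propagation delays (d/s per hop): 0.2435, 0.0630769, 0.000413043 ms; sum = 0.30699 ms.
Processing at 2 router(s): 2 × 0.37 ms = 0.74 ms.
End-to-end = 1.08 ms.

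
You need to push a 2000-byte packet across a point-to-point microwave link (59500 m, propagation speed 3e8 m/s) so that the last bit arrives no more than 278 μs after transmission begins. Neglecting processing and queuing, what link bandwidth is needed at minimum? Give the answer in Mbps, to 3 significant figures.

L = 16000 bits.
Propagation delay = 59500 / 300000000 = 198.333 μs.
Transmission budget = 278 − 198.333 = 79.6667 μs.
R ≥ L / t_tx = 16000 bits / 7.96667e-05 s = 201 Mbps.

201 Mbps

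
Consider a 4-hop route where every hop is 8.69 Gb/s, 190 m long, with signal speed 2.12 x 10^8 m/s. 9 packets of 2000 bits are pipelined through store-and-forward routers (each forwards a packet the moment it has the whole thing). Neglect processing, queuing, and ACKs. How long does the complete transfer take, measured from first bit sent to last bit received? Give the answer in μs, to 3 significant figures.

6.35 μs

Per-hop transmission t_tx = L/R = 2000/8690000000 = 0.23015 μs.
Per-hop propagation t_prop = 190/212000000 = 0.896226 μs.
Pipeline fill: first packet needs 4·t_tx to clear all hops; remaining 8 packets each add one t_tx.
Total = (4+9-1)·t_tx + 4·t_prop = 12·0.23015 + 4·0.896226 = 6.35 μs.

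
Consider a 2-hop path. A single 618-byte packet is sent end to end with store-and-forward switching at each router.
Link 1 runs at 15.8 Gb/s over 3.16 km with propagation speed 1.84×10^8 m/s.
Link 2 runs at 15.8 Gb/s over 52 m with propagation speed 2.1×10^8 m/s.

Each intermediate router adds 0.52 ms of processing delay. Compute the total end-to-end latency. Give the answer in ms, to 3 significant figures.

L = 618 × 8 = 4944 bits.
Transmission delay per hop = L/R = 4944/15800000000 = 0.000312911 ms; 2 hops → 0.000625823 ms.
Propagation delays (d/s per hop): 0.0171739, 0.000247619 ms; sum = 0.0174215 ms.
Processing at 1 router(s): 1 × 0.52 ms = 0.52 ms.
End-to-end = 0.538 ms.

0.538 ms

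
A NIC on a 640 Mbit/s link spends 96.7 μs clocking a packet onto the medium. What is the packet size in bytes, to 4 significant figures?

7736 bytes

L = R × t_tx = 640000000 b/s × 9.67e-05 s = 61888 bits.
In bytes: 61888 / 8 = 7736 bytes.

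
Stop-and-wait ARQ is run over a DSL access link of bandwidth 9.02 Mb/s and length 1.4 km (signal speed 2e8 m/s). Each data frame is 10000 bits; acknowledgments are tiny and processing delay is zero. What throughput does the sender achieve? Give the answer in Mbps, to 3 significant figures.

t_tx = L/R = 10000/9020000 = 0.00110865 s.
t_prop = 1400/200000000 = 7e-06 s; RTT = 1.4e-05 s.
Cycle = t_tx + RTT = 0.00112265 s.
Throughput = L / cycle = 10000 / 0.00112265 = 8.91 Mbps.

8.91 Mbps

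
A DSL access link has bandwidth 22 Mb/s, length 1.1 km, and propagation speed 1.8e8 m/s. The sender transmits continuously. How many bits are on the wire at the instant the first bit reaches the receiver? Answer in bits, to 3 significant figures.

Propagation delay = 1100 / 180000000 = 6.11111e-06 s.
BDP = R × t_prop = 22000000 × 6.11111e-06 = 134.444 bits.

134 bits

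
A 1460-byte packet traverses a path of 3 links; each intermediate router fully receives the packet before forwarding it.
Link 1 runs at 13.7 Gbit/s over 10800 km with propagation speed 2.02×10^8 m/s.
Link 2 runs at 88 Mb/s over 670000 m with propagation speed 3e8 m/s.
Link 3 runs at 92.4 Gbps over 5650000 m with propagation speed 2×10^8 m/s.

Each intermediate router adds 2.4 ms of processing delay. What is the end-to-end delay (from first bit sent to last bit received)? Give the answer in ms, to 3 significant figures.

L = 1460 × 8 = 11680 bits.
Transmission delays (L/R per hop): 0.000852555, 0.132727, 0.000126407 ms; sum = 0.133706 ms.
Propagation delays (d/s per hop): 53.4653, 2.23333, 28.25 ms; sum = 83.9487 ms.
Processing at 2 router(s): 2 × 2.4 ms = 4.8 ms.
End-to-end = 88.9 ms.

88.9 ms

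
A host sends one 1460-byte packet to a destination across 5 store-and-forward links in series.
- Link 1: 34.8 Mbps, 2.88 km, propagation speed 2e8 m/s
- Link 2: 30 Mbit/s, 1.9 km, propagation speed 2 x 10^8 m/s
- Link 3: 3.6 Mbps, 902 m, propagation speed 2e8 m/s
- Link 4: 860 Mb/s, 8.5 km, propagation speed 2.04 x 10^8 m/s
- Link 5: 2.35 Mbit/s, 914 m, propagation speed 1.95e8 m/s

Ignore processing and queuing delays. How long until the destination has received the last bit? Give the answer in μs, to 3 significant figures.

9030 μs

L = 1460 × 8 = 11680 bits.
Transmission delays (L/R per hop): 335.632, 389.333, 3244.44, 13.5814, 4970.21 μs; sum = 8953.2 μs.
Propagation delays (d/s per hop): 14.4, 9.5, 4.51, 41.6667, 4.68718 μs; sum = 74.7638 μs.
End-to-end = 9030 μs.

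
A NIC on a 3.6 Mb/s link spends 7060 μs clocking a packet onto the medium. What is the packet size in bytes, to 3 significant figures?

L = R × t_tx = 3600000 b/s × 0.00706 s = 25416 bits.
In bytes: 25416 / 8 = 3180 bytes.

3180 bytes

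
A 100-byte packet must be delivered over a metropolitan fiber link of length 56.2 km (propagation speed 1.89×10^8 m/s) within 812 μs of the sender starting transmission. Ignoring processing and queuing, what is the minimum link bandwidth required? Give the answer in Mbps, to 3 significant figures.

L = 800 bits.
Propagation delay = 56200 / 189000000 = 297.354 μs.
Transmission budget = 812 − 297.354 = 514.646 μs.
R ≥ L / t_tx = 800 bits / 0.000514646 s = 1.55 Mbps.

1.55 Mbps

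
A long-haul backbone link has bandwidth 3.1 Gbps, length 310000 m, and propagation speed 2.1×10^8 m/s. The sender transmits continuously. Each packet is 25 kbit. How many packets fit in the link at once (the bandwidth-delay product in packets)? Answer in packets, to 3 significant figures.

Propagation delay = 310000 / 210000000 = 0.00147619 s.
BDP = R × t_prop = 3100000000 × 0.00147619 = 4576190 bits.
In packets of 25000 bits: 183 packets.

183 packets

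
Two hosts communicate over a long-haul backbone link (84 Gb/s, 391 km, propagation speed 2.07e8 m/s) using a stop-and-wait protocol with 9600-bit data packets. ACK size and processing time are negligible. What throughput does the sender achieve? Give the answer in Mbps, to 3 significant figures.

t_tx = L/R = 9600/84000000000 = 1.14286e-07 s.
t_prop = 391000/2.07e+08 = 0.00188889 s; RTT = 0.00377778 s.
Cycle = t_tx + RTT = 0.00377789 s.
Throughput = L / cycle = 9600 / 0.00377789 = 2.54 Mbps.

2.54 Mbps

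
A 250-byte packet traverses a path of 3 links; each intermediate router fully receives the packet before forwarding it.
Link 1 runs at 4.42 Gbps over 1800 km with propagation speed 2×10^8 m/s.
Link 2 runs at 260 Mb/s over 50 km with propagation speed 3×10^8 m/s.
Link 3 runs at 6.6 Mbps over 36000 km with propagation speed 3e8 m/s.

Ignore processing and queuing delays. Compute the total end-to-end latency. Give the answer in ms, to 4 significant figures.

129.5 ms

L = 250 × 8 = 2000 bits.
Transmission delays (L/R per hop): 0.000452489, 0.00769231, 0.30303 ms; sum = 0.311175 ms.
Propagation delays (d/s per hop): 9, 0.166667, 120 ms; sum = 129.167 ms.
End-to-end = 129.5 ms.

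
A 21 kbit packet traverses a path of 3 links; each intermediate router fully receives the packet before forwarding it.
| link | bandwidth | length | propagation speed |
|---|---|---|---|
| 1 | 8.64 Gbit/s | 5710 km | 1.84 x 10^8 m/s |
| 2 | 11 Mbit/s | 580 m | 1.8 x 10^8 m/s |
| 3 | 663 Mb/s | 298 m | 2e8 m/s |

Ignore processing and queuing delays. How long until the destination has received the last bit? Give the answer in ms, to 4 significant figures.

32.98 ms

L = 21000 bits.
Transmission delays (L/R per hop): 0.00243056, 1.90909, 0.0316742 ms; sum = 1.9432 ms.
Propagation delays (d/s per hop): 31.0326, 0.00322222, 0.00149 ms; sum = 31.0373 ms.
End-to-end = 32.98 ms.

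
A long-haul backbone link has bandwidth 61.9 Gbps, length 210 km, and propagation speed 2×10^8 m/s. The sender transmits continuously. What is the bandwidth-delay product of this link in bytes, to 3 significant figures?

Propagation delay = 210000 / 200000000 = 0.00105 s.
BDP = R × t_prop = 61900000000 × 0.00105 = 64995000 bits.
In bytes: 64995000/8 = 8120000 bytes.

8120000 bytes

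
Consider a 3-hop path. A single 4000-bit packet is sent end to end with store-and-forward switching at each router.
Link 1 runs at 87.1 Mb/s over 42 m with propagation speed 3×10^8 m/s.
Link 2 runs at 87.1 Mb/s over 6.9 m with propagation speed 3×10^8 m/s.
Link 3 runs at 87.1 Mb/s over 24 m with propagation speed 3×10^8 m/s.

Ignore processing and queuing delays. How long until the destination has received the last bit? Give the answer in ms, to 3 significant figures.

Transmission delay per hop = L/R = 4000/87100000 = 0.0459242 ms; 3 hops → 0.137773 ms.
Propagation delays (d/s per hop): 0.00014, 2.3e-05, 8e-05 ms; sum = 0.000243 ms.
End-to-end = 0.138 ms.

0.138 ms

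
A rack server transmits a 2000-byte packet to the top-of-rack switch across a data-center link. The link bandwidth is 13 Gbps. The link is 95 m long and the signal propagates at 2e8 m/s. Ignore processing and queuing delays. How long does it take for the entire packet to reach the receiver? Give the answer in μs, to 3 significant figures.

L = 2000 × 8 = 16000 bits.
Transmission delay = L/R = 16000 / 13000000000 = 1.23077 μs.
Propagation delay = d/s = 95 m / 200000000 m/s = 0.475 μs.
Total = 1.71 μs.

1.71 μs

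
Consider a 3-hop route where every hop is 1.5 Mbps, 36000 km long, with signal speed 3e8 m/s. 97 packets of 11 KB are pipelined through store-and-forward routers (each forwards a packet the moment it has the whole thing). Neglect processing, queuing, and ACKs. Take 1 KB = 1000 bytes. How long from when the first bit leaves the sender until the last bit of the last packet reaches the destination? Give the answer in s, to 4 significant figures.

6.168 s

Per-hop transmission t_tx = L/R = 88000/1500000 = 0.0586667 s.
Per-hop propagation t_prop = 36000000/300000000 = 0.12 s.
Pipeline fill: first packet needs 3·t_tx to clear all hops; remaining 96 packets each add one t_tx.
Total = (3+97-1)·t_tx + 3·t_prop = 99·0.0586667 + 3·0.12 = 6.168 s.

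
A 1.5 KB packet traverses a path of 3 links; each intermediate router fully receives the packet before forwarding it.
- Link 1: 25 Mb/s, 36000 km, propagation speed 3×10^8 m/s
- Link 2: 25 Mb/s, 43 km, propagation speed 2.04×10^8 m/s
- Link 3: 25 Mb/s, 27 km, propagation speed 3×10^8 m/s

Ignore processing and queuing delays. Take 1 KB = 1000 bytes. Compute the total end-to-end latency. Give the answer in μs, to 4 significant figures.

L = 12000 bits.
Transmission delay per hop = L/R = 12000/25000000 = 480 μs; 3 hops → 1440 μs.
Propagation delays (d/s per hop): 120000, 210.784, 90 μs; sum = 120301 μs.
End-to-end = 121700 μs.

121700 μs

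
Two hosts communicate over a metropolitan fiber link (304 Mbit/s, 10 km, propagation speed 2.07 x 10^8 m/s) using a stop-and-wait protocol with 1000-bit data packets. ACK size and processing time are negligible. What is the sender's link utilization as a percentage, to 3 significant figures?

3.29 %

t_tx = L/R = 1000/304000000 = 3.28947e-06 s.
t_prop = 10000/2.07e+08 = 4.83092e-05 s; RTT = 9.66184e-05 s.
Cycle = t_tx + RTT = 9.99078e-05 s.
Utilization = t_tx / cycle = 3.28947e-06/9.99078e-05 = 3.29 %.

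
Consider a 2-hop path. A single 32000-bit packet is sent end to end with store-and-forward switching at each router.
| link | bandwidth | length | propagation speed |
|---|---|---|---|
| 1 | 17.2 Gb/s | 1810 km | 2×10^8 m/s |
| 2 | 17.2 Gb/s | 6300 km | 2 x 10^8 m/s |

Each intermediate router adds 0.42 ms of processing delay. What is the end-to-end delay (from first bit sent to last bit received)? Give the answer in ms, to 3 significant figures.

Transmission delay per hop = L/R = 32000/17200000000 = 0.00186047 ms; 2 hops → 0.00372093 ms.
Propagation delays (d/s per hop): 9.05, 31.5 ms; sum = 40.55 ms.
Processing at 1 router(s): 1 × 0.42 ms = 0.42 ms.
End-to-end = 41.0 ms.

41.0 ms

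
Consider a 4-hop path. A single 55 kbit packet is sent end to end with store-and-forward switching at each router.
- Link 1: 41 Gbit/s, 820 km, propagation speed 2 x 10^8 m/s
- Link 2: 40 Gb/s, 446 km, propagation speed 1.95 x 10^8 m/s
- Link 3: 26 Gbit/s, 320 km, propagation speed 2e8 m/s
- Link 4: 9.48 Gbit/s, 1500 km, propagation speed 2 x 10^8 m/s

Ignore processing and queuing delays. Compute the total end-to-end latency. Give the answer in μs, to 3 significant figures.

L = 55000 bits.
Transmission delays (L/R per hop): 1.34146, 1.375, 2.11538, 5.80169 μs; sum = 10.6335 μs.
Propagation delays (d/s per hop): 4100, 2287.18, 1600, 7500 μs; sum = 15487.2 μs.
End-to-end = 15500 μs.

15500 μs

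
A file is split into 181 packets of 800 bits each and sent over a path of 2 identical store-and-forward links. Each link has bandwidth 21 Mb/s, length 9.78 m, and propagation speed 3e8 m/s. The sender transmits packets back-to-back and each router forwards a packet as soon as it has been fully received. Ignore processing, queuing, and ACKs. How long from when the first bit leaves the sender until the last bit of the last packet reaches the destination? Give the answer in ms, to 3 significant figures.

Per-hop transmission t_tx = L/R = 800/21000000 = 0.0380952 ms.
Per-hop propagation t_prop = 9.78/300000000 = 3.26e-05 ms.
Pipeline fill: first packet needs 2·t_tx to clear all hops; remaining 180 packets each add one t_tx.
Total = (2+181-1)·t_tx + 2·t_prop = 182·0.0380952 + 2·3.26e-05 = 6.93 ms.

6.93 ms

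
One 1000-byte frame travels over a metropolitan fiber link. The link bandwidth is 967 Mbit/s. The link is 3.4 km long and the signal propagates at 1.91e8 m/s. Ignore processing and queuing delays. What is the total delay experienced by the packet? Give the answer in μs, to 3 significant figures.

26.1 μs

L = 1000 × 8 = 8000 bits.
Transmission delay = L/R = 8000 / 967000000 = 8.27301 μs.
Propagation delay = d/s = 3400 m / 191000000 m/s = 17.801 μs.
Total = 26.1 μs.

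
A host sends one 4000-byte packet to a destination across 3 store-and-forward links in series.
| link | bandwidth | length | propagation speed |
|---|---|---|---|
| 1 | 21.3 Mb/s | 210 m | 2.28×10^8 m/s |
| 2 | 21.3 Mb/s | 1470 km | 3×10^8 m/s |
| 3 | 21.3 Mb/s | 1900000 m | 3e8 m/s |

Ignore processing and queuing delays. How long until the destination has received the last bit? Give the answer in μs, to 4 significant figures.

15740 μs

L = 4000 × 8 = 32000 bits.
Transmission delay per hop = L/R = 32000/21300000 = 1502.35 μs; 3 hops → 4507.04 μs.
Propagation delays (d/s per hop): 0.921053, 4900, 6333.33 μs; sum = 11234.3 μs.
End-to-end = 15740 μs.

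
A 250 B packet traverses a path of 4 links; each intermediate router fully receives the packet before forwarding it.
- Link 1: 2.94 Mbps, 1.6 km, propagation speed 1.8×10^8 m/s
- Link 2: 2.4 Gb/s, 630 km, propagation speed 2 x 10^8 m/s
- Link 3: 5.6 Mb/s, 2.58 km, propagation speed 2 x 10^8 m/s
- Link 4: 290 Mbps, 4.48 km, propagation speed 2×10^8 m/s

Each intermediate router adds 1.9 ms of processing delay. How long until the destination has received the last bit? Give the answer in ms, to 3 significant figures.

L = 250 × 8 = 2000 bits.
Transmission delays (L/R per hop): 0.680272, 0.000833333, 0.357143, 0.00689655 ms; sum = 1.04514 ms.
Propagation delays (d/s per hop): 0.00888889, 3.15, 0.0129, 0.0224 ms; sum = 3.19419 ms.
Processing at 3 router(s): 3 × 1.9 ms = 5.7 ms.
End-to-end = 9.94 ms.

9.94 ms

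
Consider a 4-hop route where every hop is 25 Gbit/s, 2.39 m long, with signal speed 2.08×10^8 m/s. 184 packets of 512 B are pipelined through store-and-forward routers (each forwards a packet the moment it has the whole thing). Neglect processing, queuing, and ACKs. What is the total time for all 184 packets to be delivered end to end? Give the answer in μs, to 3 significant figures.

Per-hop transmission t_tx = L/R = 4096/25000000000 = 0.16384 μs.
Per-hop propagation t_prop = 2.39/208000000 = 0.0114904 μs.
Pipeline fill: first packet needs 4·t_tx to clear all hops; remaining 183 packets each add one t_tx.
Total = (4+184-1)·t_tx + 4·t_prop = 187·0.16384 + 4·0.0114904 = 30.7 μs.

30.7 μs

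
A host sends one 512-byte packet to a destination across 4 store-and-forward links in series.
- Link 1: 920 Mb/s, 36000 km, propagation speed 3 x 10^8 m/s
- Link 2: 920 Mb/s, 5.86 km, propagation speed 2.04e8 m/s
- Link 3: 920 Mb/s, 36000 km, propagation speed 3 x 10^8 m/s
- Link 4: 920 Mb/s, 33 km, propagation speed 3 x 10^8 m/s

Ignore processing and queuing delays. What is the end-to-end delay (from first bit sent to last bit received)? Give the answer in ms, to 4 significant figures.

240.2 ms

L = 512 × 8 = 4096 bits.
Transmission delay per hop = L/R = 4096/920000000 = 0.00445217 ms; 4 hops → 0.0178087 ms.
Propagation delays (d/s per hop): 120, 0.0287255, 120, 0.11 ms; sum = 240.139 ms.
End-to-end = 240.2 ms.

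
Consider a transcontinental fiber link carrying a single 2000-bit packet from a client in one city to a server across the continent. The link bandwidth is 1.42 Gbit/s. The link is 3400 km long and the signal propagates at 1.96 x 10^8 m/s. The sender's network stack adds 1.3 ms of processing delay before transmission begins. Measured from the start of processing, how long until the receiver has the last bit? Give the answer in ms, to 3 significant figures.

18.6 ms

Transmission delay = L/R = 2000 / 1420000000 = 0.00140845 ms.
Propagation delay = d/s = 3400000 m / 196000000 m/s = 17.3469 ms.
Plus processing delay 1.3 ms = 1.3 ms.
Total = 18.6 ms.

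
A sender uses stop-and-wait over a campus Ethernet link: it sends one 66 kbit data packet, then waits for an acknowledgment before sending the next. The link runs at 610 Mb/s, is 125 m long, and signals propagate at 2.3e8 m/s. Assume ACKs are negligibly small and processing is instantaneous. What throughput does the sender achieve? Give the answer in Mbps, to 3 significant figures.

604 Mbps

t_tx = L/R = 66000/610000000 = 0.000108197 s.
t_prop = 125/2.3e+08 = 5.43478e-07 s; RTT = 1.08696e-06 s.
Cycle = t_tx + RTT = 0.000109284 s.
Throughput = L / cycle = 66000 / 0.000109284 = 604 Mbps.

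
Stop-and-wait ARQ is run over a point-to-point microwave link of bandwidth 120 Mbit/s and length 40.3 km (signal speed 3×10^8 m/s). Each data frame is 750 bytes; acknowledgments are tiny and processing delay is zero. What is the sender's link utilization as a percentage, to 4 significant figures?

15.69 %

t_tx = L/R = 6000/120000000 = 5e-05 s.
t_prop = 40300/300000000 = 0.000134333 s; RTT = 0.000268667 s.
Cycle = t_tx + RTT = 0.000318667 s.
Utilization = t_tx / cycle = 5e-05/0.000318667 = 15.69 %.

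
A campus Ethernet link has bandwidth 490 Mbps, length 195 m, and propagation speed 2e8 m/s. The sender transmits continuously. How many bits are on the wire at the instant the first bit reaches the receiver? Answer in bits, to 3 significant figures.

Propagation delay = 195 / 200000000 = 9.75e-07 s.
BDP = R × t_prop = 490000000 × 9.75e-07 = 477.75 bits.

478 bits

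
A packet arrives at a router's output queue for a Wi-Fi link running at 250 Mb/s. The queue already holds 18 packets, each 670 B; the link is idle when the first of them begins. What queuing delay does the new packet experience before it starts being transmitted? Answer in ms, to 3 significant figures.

0.386 ms

Each queued packet: L/R = 5360/250000000 = 0.02144 ms.
18 queued → 0.38592 ms.
Queuing delay = 0.386 ms.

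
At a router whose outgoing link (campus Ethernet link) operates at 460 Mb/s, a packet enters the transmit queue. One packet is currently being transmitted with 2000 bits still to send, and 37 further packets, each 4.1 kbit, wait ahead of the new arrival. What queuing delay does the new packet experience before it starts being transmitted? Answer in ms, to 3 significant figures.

Each queued packet: L/R = 4100/460000000 = 0.00891304 ms.
37 queued → 0.329783 ms.
Plus remaining 2000 bits of current packet: 0.00434783 ms.
Queuing delay = 0.334 ms.

0.334 ms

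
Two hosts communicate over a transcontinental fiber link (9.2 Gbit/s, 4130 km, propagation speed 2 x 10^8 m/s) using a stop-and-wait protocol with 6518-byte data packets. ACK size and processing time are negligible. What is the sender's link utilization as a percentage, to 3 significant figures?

t_tx = L/R = 52144/9200000000 = 5.66783e-06 s.
t_prop = 4130000/200000000 = 0.02065 s; RTT = 0.0413 s.
Cycle = t_tx + RTT = 0.0413057 s.
Utilization = t_tx / cycle = 5.66783e-06/0.0413057 = 0.0137 %.

0.0137 %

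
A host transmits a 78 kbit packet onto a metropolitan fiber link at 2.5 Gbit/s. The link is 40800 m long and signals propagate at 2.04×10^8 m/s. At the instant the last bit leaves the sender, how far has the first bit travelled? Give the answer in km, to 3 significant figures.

t_tx = L/R = 78000/2500000000 = 3.12e-05 s.
Distance = s × t_tx = 204000000 × 3.12e-05 = 6.36 km.

6.36 km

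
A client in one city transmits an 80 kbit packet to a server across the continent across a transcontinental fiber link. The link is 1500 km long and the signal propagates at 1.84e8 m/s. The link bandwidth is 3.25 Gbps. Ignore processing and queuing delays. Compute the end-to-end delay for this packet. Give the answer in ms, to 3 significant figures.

L = 80000 bits.
Transmission delay = L/R = 80000 / 3250000000 = 0.0246154 ms.
Propagation delay = d/s = 1500000 m / 184000000 m/s = 8.15217 ms.
Total = 8.18 ms.

8.18 ms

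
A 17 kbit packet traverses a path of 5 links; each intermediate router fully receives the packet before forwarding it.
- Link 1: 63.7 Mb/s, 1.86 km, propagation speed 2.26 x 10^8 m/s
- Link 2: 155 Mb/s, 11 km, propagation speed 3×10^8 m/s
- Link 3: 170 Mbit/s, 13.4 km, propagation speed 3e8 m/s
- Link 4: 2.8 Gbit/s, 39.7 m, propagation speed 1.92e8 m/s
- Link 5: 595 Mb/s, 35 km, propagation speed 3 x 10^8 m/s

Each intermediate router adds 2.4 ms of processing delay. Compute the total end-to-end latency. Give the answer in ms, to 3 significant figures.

L = 17000 bits.
Transmission delays (L/R per hop): 0.266876, 0.109677, 0.1, 0.00607143, 0.0285714 ms; sum = 0.511196 ms.
Propagation delays (d/s per hop): 0.00823009, 0.0366667, 0.0446667, 0.000206771, 0.116667 ms; sum = 0.206437 ms.
Processing at 4 router(s): 4 × 2.4 ms = 9.6 ms.
End-to-end = 10.3 ms.

10.3 ms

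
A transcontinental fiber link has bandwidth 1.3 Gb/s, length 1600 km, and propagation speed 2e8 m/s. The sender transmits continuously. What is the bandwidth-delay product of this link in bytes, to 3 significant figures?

Propagation delay = 1600000 / 200000000 = 0.008 s.
BDP = R × t_prop = 1300000000 × 0.008 = 10400000 bits.
In bytes: 10400000/8 = 1300000 bytes.

1300000 bytes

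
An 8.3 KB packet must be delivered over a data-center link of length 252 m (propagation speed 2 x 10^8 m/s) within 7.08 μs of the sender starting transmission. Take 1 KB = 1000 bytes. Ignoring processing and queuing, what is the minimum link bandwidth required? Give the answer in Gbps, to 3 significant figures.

L = 66400 bits.
Propagation delay = 252 / 200000000 = 1.26 μs.
Transmission budget = 7.08 − 1.26 = 5.82 μs.
R ≥ L / t_tx = 66400 bits / 5.82e-06 s = 11.4 Gbps.

11.4 Gbps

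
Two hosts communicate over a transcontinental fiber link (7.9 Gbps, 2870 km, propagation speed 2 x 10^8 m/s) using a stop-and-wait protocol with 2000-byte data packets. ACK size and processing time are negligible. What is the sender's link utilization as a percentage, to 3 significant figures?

0.00706 %

t_tx = L/R = 16000/7900000000 = 2.02532e-06 s.
t_prop = 2870000/200000000 = 0.01435 s; RTT = 0.0287 s.
Cycle = t_tx + RTT = 0.028702 s.
Utilization = t_tx / cycle = 2.02532e-06/0.028702 = 0.00706 %.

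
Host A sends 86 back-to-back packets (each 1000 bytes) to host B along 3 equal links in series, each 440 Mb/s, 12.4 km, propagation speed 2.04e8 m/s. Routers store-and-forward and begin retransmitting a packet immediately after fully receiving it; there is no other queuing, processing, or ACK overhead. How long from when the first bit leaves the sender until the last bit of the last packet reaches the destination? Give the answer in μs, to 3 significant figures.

1780 μs

Per-hop transmission t_tx = L/R = 8000/440000000 = 18.1818 μs.
Per-hop propagation t_prop = 12400/204000000 = 60.7843 μs.
Pipeline fill: first packet needs 3·t_tx to clear all hops; remaining 85 packets each add one t_tx.
Total = (3+86-1)·t_tx + 3·t_prop = 88·18.1818 + 3·60.7843 = 1780 μs.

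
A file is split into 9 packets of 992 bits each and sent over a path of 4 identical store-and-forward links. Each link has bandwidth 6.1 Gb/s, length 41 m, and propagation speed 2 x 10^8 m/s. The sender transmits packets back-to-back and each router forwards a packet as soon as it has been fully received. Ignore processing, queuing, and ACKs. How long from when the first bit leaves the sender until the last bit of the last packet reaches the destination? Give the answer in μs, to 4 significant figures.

2.771 μs

Per-hop transmission t_tx = L/R = 992/6100000000 = 0.162623 μs.
Per-hop propagation t_prop = 41/200000000 = 0.205 μs.
Pipeline fill: first packet needs 4·t_tx to clear all hops; remaining 8 packets each add one t_tx.
Total = (4+9-1)·t_tx + 4·t_prop = 12·0.162623 + 4·0.205 = 2.771 μs.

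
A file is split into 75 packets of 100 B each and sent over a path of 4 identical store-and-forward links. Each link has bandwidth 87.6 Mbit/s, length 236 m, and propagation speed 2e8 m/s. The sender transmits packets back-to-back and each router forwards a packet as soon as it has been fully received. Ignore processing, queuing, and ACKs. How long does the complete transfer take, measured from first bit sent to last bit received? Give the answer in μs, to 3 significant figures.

Per-hop transmission t_tx = L/R = 800/87600000 = 9.13242 μs.
Per-hop propagation t_prop = 236/200000000 = 1.18 μs.
Pipeline fill: first packet needs 4·t_tx to clear all hops; remaining 74 packets each add one t_tx.
Total = (4+75-1)·t_tx + 4·t_prop = 78·9.13242 + 4·1.18 = 717 μs.

717 μs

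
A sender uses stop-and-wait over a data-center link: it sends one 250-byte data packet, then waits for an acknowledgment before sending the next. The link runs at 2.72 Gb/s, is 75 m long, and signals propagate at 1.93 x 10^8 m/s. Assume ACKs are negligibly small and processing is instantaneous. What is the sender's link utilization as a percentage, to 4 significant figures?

48.61 %

t_tx = L/R = 2000/2720000000 = 7.35294e-07 s.
t_prop = 75/193000000 = 3.88601e-07 s; RTT = 7.77202e-07 s.
Cycle = t_tx + RTT = 1.5125e-06 s.
Utilization = t_tx / cycle = 7.35294e-07/1.5125e-06 = 48.61 %.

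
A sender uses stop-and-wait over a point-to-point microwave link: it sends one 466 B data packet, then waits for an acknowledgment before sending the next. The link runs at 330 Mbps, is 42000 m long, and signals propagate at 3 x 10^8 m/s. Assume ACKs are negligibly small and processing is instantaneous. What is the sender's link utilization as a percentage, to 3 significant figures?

t_tx = L/R = 3728/330000000 = 1.1297e-05 s.
t_prop = 42000/300000000 = 0.00014 s; RTT = 0.00028 s.
Cycle = t_tx + RTT = 0.000291297 s.
Utilization = t_tx / cycle = 1.1297e-05/0.000291297 = 3.88 %.

3.88 %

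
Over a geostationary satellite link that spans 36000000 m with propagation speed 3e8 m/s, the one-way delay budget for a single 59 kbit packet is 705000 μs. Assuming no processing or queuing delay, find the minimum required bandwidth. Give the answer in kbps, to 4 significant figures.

100.9 kbps

Propagation delay = 36000000 / 300000000 = 120000 μs.
Transmission budget = 705000 − 120000 = 585000 μs.
R ≥ L / t_tx = 59000 bits / 0.585 s = 100.9 kbps.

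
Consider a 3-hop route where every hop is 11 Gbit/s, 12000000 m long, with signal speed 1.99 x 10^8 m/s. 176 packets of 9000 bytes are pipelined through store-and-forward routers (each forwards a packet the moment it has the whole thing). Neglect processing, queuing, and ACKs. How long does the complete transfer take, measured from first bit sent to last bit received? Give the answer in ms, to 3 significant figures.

182 ms

Per-hop transmission t_tx = L/R = 72000/11000000000 = 0.00654545 ms.
Per-hop propagation t_prop = 12000000/199000000 = 60.3015 ms.
Pipeline fill: first packet needs 3·t_tx to clear all hops; remaining 175 packets each add one t_tx.
Total = (3+176-1)·t_tx + 3·t_prop = 178·0.00654545 + 3·60.3015 = 182 ms.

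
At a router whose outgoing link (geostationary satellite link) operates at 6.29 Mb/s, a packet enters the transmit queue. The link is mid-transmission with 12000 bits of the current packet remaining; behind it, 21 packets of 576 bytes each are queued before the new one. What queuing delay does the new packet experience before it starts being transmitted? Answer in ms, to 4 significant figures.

Each queued packet: L/R = 4608/6290000 = 0.732591 ms.
21 queued → 15.3844 ms.
Plus remaining 12000 bits of current packet: 1.90779 ms.
Queuing delay = 17.29 ms.

17.29 ms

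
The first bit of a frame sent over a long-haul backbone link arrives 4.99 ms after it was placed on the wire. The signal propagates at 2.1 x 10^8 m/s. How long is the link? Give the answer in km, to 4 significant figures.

1048 km

d = s × t_prop = 210000000 × 0.00499 = 1048 km.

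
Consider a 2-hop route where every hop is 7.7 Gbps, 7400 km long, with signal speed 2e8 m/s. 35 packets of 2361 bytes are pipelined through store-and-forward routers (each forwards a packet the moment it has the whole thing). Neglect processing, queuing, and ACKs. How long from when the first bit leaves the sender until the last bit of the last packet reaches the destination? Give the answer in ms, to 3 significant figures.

Per-hop transmission t_tx = L/R = 18888/7700000000 = 0.00245299 ms.
Per-hop propagation t_prop = 7400000/200000000 = 37 ms.
Pipeline fill: first packet needs 2·t_tx to clear all hops; remaining 34 packets each add one t_tx.
Total = (2+35-1)·t_tx + 2·t_prop = 36·0.00245299 + 2·37 = 74.1 ms.

74.1 ms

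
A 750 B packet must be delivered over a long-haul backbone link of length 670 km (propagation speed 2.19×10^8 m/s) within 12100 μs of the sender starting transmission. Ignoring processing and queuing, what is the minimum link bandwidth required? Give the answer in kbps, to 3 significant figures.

L = 6000 bits.
Propagation delay = 670000 / 219000000 = 3059.36 μs.
Transmission budget = 12100 − 3059.36 = 9040.64 μs.
R ≥ L / t_tx = 6000 bits / 0.00904064 s = 664 kbps.

664 kbps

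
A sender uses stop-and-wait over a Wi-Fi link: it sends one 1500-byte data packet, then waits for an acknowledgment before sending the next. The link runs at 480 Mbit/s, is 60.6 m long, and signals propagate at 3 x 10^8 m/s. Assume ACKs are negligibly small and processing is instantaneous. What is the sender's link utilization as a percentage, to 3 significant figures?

t_tx = L/R = 12000/480000000 = 2.5e-05 s.
t_prop = 60.6/300000000 = 2.02e-07 s; RTT = 4.04e-07 s.
Cycle = t_tx + RTT = 2.5404e-05 s.
Utilization = t_tx / cycle = 2.5e-05/2.5404e-05 = 98.4 %.

98.4 %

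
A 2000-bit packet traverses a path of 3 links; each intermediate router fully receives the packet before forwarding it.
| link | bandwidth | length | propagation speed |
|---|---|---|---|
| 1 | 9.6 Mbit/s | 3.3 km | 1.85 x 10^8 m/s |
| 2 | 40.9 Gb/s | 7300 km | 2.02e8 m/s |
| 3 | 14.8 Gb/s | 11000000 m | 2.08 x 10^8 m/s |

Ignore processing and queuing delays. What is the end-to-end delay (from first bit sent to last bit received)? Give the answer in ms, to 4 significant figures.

89.25 ms

Transmission delays (L/R per hop): 0.208333, 4.88998e-05, 0.000135135 ms; sum = 0.208517 ms.
Propagation delays (d/s per hop): 0.0178378, 36.1386, 52.8846 ms; sum = 89.0411 ms.
End-to-end = 89.25 ms.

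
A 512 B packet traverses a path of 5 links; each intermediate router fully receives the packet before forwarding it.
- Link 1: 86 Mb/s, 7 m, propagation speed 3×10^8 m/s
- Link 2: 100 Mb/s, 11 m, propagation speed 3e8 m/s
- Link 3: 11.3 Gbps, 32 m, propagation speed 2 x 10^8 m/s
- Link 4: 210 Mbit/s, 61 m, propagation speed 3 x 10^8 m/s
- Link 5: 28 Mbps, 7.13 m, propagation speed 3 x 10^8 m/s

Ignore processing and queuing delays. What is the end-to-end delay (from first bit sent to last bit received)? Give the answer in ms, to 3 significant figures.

0.255 ms

L = 512 × 8 = 4096 bits.
Transmission delays (L/R per hop): 0.0476279, 0.04096, 0.000362478, 0.0195048, 0.146286 ms; sum = 0.254741 ms.
Propagation delays (d/s per hop): 2.33333e-05, 3.66667e-05, 0.00016, 0.000203333, 2.37667e-05 ms; sum = 0.0004471 ms.
End-to-end = 0.255 ms.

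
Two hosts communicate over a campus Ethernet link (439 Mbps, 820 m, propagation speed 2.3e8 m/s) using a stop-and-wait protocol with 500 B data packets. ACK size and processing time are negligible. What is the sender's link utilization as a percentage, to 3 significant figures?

t_tx = L/R = 4000/439000000 = 9.11162e-06 s.
t_prop = 820/2.3e+08 = 3.56522e-06 s; RTT = 7.13043e-06 s.
Cycle = t_tx + RTT = 1.62421e-05 s.
Utilization = t_tx / cycle = 9.11162e-06/1.62421e-05 = 56.1 %.

56.1 %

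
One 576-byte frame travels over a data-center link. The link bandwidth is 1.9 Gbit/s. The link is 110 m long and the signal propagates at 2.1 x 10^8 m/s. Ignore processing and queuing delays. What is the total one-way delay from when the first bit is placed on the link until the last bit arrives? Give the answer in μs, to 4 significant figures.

L = 576 × 8 = 4608 bits.
Transmission delay = L/R = 4608 / 1900000000 = 2.42526 μs.
Propagation delay = d/s = 110 m / 210000000 m/s = 0.52381 μs.
Total = 2.949 μs.

2.949 μs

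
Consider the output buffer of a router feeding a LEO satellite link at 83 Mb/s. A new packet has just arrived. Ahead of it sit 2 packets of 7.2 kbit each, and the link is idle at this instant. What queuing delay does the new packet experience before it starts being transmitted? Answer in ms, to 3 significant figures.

Each queued packet: L/R = 7200/83000000 = 0.086747 ms.
2 queued → 0.173494 ms.
Queuing delay = 0.173 ms.

0.173 ms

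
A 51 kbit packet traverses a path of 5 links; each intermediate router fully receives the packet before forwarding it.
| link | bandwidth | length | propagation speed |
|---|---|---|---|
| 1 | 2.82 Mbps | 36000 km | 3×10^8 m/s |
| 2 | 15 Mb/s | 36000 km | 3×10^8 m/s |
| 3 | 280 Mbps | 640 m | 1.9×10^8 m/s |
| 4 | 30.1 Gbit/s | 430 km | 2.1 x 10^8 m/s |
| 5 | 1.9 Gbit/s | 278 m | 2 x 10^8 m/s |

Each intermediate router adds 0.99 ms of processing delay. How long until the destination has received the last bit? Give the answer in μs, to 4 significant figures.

267700 μs

L = 51000 bits.
Transmission delays (L/R per hop): 18085.1, 3400, 182.143, 1.69435, 26.8421 μs; sum = 21695.8 μs.
Propagation delays (d/s per hop): 120000, 120000, 3.36842, 2047.62, 1.39 μs; sum = 242052 μs.
Processing at 4 router(s): 4 × 0.99 ms = 3960 μs.
End-to-end = 267700 μs.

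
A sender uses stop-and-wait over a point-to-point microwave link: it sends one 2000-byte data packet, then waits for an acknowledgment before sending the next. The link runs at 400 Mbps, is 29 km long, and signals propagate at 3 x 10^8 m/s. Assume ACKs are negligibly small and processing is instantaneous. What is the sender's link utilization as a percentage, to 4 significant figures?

17.14 %

t_tx = L/R = 16000/400000000 = 4e-05 s.
t_prop = 29000/300000000 = 9.66667e-05 s; RTT = 0.000193333 s.
Cycle = t_tx + RTT = 0.000233333 s.
Utilization = t_tx / cycle = 4e-05/0.000233333 = 17.14 %.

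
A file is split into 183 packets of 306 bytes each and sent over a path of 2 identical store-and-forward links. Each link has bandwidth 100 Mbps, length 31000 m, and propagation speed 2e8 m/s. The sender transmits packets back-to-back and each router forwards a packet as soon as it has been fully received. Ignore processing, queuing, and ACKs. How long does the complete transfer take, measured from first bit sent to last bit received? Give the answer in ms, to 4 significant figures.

Per-hop transmission t_tx = L/R = 2448/100000000 = 0.02448 ms.
Per-hop propagation t_prop = 31000/200000000 = 0.155 ms.
Pipeline fill: first packet needs 2·t_tx to clear all hops; remaining 182 packets each add one t_tx.
Total = (2+183-1)·t_tx + 2·t_prop = 184·0.02448 + 2·0.155 = 4.814 ms.

4.814 ms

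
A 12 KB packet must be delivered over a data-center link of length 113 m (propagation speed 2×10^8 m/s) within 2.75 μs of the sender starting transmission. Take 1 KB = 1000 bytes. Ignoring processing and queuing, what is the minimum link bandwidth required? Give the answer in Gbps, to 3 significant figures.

43.9 Gbps

L = 96000 bits.
Propagation delay = 113 / 200000000 = 0.565 μs.
Transmission budget = 2.75 − 0.565 = 2.185 μs.
R ≥ L / t_tx = 96000 bits / 2.185e-06 s = 43.9 Gbps.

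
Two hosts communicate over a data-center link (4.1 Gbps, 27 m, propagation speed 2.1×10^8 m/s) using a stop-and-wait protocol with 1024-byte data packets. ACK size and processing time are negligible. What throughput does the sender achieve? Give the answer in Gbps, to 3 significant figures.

3.63 Gbps

t_tx = L/R = 8192/4.1e+09 = 1.99805e-06 s.
t_prop = 27/210000000 = 1.28571e-07 s; RTT = 2.57143e-07 s.
Cycle = t_tx + RTT = 2.25519e-06 s.
Throughput = L / cycle = 8192 / 2.25519e-06 = 3.63 Gbps.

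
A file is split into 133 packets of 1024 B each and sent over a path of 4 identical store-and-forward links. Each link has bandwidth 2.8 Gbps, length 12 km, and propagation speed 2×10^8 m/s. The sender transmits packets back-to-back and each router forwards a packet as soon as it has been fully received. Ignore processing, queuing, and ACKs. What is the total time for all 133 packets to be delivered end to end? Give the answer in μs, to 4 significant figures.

Per-hop transmission t_tx = L/R = 8192/2800000000 = 2.92571 μs.
Per-hop propagation t_prop = 12000/200000000 = 60 μs.
Pipeline fill: first packet needs 4·t_tx to clear all hops; remaining 132 packets each add one t_tx.
Total = (4+133-1)·t_tx + 4·t_prop = 136·2.92571 + 4·60 = 637.9 μs.

637.9 μs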